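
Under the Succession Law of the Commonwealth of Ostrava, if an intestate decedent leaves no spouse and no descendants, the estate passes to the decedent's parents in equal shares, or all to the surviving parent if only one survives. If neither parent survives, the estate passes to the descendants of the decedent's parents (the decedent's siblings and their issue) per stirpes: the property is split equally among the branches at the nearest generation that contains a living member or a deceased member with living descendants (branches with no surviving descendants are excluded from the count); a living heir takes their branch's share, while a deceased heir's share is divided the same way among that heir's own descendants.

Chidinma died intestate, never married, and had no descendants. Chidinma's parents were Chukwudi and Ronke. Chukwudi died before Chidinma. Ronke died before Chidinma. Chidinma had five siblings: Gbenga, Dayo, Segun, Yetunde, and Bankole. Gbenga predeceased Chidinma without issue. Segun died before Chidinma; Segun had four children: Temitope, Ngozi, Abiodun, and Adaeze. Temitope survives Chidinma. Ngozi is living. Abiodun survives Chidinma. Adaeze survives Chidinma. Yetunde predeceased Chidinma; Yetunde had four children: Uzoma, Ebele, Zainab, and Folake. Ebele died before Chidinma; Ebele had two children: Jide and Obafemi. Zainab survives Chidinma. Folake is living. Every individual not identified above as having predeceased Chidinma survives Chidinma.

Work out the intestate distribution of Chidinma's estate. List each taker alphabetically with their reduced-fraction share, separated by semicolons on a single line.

Neither parent survives and there are no descendants, so the estate passes to Chidinma's siblings and their issue per stirpes.
Gbenga left no surviving issue, so that branch lapses and is disregarded.
The estate is divided into 4 equal shares of 1/4 among Dayo, Segun, Yetunde, Bankole.
Dayo is living and takes 1/4.
Segun predeceased; the 1/4 allotted to Segun's branch passes to Segun's issue by representation.
The 1/4 is divided into 4 equal shares of 1/16 among Temitope, Ngozi, Abiodun, Adaeze.
Temitope is living and takes 1/16.
Ngozi is living and takes 1/16.
Abiodun is living and takes 1/16.
Adaeze is living and takes 1/16.
Yetunde predeceased; the 1/4 allotted to Yetunde's branch passes to Yetunde's issue by representation.
The 1/4 is divided into 4 equal shares of 1/16 among Uzoma, Ebele, Zainab, Folake.
Uzoma is living and takes 1/16.
Ebele predeceased; the 1/16 allotted to Ebele's branch passes to Ebele's issue by representation.
The 1/16 is divided into 2 equal shares of 1/32 among Jide, Obafemi.
Jide is living and takes 1/32.
Obafemi is living and takes 1/32.
Zainab is living and takes 1/16.
Folake is living and takes 1/16.
Bankole is living and takes 1/4.

Abiodun 1/16; Adaeze 1/16; Bankole 1/4; Dayo 1/4; Folake 1/16; Jide 1/32; Ngozi 1/16; Obafemi 1/32; Temitope 1/16; Uzoma 1/16; Zainab 1/16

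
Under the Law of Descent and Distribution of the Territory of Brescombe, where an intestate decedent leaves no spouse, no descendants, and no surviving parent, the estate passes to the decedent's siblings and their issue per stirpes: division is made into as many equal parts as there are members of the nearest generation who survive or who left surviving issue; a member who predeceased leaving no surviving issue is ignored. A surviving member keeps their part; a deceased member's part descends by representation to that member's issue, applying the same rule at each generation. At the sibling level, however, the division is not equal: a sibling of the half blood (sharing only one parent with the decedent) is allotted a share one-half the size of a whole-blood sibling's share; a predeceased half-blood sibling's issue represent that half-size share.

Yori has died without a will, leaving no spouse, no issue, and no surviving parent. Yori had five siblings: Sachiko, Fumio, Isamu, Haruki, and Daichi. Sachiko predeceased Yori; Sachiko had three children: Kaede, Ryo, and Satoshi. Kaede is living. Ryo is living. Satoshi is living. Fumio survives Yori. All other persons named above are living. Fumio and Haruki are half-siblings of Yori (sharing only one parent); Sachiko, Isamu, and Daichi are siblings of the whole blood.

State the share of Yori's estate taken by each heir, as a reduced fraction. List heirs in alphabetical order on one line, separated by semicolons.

Daichi 1/4; Fumio 1/8; Haruki 1/8; Isamu 1/4; Kaede 1/12; Ryo 1/12; Satoshi 1/12

No spouse, descendants, or parent survives, so the estate passes to Yori's siblings per stirpes.
Half-blood siblings count for one-half the weight of whole-blood siblings at the initial division.
Dividing 1 in proportion to weights (total weight 4): Sachiko (weight 1) → 1/4; Fumio (weight 1/2) → 1/8; Isamu (weight 1) → 1/4; Haruki (weight 1/2) → 1/8; Daichi (weight 1) → 1/4.
Sachiko predeceased; the 1/4 allotted to Sachiko's branch passes to Sachiko's issue by representation.
The 1/4 is divided into 3 equal shares of 1/12 among Kaede, Ryo, Satoshi.
Kaede is living and takes 1/12.
Ryo is living and takes 1/12.
Satoshi is living and takes 1/12.
Fumio is living and takes 1/8.
Isamu is living and takes 1/4.
Haruki is living and takes 1/8.
Daichi is living and takes 1/4.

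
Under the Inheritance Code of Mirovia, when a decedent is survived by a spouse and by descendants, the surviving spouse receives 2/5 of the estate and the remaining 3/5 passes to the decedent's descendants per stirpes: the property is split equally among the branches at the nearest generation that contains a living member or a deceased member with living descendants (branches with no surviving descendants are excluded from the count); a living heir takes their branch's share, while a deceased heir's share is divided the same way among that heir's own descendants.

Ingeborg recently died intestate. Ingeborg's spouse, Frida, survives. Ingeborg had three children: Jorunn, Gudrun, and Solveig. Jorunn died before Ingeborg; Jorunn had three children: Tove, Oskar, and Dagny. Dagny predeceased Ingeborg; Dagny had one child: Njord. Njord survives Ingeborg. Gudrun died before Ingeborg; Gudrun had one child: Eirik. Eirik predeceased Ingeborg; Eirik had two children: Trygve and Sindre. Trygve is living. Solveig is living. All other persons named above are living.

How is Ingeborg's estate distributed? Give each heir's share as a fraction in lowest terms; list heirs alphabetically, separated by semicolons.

Frida 2/5; Njord 1/15; Oskar 1/15; Sindre 1/10; Solveig 1/5; Tove 1/15; Trygve 1/10

Frida, as surviving spouse, takes 2/5.
The remaining 3/5 passes to Ingeborg's descendants per stirpes.
The 3/5 is divided into 3 equal shares of 1/5 among Jorunn, Gudrun, Solveig.
Jorunn predeceased; the 1/5 allotted to Jorunn's branch passes to Jorunn's issue by representation.
The 1/5 is divided into 3 equal shares of 1/15 among Tove, Oskar, Dagny.
Tove is living and takes 1/15.
Oskar is living and takes 1/15.
Dagny predeceased; the 1/15 allotted to Dagny's branch passes to Dagny's issue by representation.
Njord is the sole taker at this level and receives the full 1/15.
Gudrun predeceased; the 1/5 allotted to Gudrun's branch passes to Gudrun's issue by representation.
Eirik's line is the sole branch at this level, so the full 1/5 passes to Eirik's issue by representation.
The 1/5 is divided into 2 equal shares of 1/10 among Trygve, Sindre.
Trygve is living and takes 1/10.
Sindre is living and takes 1/10.
Solveig is living and takes 1/5.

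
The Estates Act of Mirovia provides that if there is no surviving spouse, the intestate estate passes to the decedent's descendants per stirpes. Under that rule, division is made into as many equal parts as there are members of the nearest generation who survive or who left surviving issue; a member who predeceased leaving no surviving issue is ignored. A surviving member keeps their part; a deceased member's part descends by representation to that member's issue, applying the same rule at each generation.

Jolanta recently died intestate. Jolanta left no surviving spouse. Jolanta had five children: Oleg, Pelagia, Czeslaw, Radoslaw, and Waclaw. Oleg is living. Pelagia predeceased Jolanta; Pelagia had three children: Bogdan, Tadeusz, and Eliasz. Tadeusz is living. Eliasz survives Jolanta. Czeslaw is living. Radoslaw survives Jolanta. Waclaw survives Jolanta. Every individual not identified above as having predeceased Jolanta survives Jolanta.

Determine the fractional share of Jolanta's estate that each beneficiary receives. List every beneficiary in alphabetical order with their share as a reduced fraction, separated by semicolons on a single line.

Bogdan 1/15; Czeslaw 1/5; Eliasz 1/15; Oleg 1/5; Radoslaw 1/5; Tadeusz 1/15; Waclaw 1/5

There is no surviving spouse, so the entire estate passes to Jolanta's descendants per stirpes.
The estate is divided into 5 equal shares of 1/5 among Oleg, Pelagia, Czeslaw, Radoslaw, Waclaw.
Oleg is living and takes 1/5.
Pelagia predeceased; the 1/5 allotted to Pelagia's branch passes to Pelagia's issue by representation.
The 1/5 is divided into 3 equal shares of 1/15 among Bogdan, Tadeusz, Eliasz.
Bogdan is living and takes 1/15.
Tadeusz is living and takes 1/15.
Eliasz is living and takes 1/15.
Czeslaw is living and takes 1/5.
Radoslaw is living and takes 1/5.
Waclaw is living and takes 1/5.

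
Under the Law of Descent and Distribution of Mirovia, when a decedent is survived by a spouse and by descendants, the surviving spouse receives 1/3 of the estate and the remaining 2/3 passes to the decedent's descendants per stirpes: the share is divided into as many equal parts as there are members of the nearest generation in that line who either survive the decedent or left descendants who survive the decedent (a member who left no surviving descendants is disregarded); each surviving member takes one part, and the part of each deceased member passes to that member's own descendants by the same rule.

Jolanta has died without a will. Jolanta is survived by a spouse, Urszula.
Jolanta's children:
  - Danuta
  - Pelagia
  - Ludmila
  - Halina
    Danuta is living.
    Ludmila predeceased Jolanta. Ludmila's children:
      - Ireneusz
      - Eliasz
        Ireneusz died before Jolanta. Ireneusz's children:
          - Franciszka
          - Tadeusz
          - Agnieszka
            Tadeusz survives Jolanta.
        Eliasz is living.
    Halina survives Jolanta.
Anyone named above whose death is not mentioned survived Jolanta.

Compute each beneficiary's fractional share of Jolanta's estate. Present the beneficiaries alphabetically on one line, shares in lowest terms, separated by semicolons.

Agnieszka 1/36; Danuta 1/6; Eliasz 1/12; Franciszka 1/36; Halina 1/6; Pelagia 1/6; Tadeusz 1/36; Urszula 1/3

Urszula, as surviving spouse, takes 1/3.
The remaining 2/3 passes to Jolanta's descendants per stirpes.
The 2/3 is divided into 4 equal shares of 1/6 among Danuta, Pelagia, Ludmila, Halina.
Danuta is living and takes 1/6.
Pelagia is living and takes 1/6.
Ludmila predeceased; the 1/6 allotted to Ludmila's branch passes to Ludmila's issue by representation.
The 1/6 is divided into 2 equal shares of 1/12 among Ireneusz, Eliasz.
Ireneusz predeceased; the 1/12 allotted to Ireneusz's branch passes to Ireneusz's issue by representation.
The 1/12 is divided into 3 equal shares of 1/36 among Franciszka, Tadeusz, Agnieszka.
Franciszka is living and takes 1/36.
Tadeusz is living and takes 1/36.
Agnieszka is living and takes 1/36.
Eliasz is living and takes 1/12.
Halina is living and takes 1/6.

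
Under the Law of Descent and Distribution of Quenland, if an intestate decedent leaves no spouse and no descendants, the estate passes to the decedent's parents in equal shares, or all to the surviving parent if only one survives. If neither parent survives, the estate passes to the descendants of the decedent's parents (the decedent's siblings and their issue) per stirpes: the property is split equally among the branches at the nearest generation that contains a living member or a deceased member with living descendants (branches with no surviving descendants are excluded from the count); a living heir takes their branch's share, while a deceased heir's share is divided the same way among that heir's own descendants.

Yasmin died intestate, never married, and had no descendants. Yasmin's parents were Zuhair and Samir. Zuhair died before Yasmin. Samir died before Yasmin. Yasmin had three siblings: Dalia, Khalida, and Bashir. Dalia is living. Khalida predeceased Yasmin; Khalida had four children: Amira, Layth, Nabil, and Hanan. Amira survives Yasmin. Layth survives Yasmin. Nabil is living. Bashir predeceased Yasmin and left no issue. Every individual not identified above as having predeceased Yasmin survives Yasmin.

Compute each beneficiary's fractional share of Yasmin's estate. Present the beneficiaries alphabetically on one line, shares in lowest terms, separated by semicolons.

Neither parent survives and there are no descendants, so the estate passes to Yasmin's siblings and their issue per stirpes.
Bashir left no surviving issue, so that branch lapses and is disregarded.
The estate is divided into 2 equal shares of 1/2 among Dalia, Khalida.
Dalia is living and takes 1/2.
Khalida predeceased; the 1/2 allotted to Khalida's branch passes to Khalida's issue by representation.
The 1/2 is divided into 4 equal shares of 1/8 among Amira, Layth, Nabil, Hanan.
Amira is living and takes 1/8.
Layth is living and takes 1/8.
Nabil is living and takes 1/8.
Hanan is living and takes 1/8.

Amira 1/8; Dalia 1/2; Hanan 1/8; Layth 1/8; Nabil 1/8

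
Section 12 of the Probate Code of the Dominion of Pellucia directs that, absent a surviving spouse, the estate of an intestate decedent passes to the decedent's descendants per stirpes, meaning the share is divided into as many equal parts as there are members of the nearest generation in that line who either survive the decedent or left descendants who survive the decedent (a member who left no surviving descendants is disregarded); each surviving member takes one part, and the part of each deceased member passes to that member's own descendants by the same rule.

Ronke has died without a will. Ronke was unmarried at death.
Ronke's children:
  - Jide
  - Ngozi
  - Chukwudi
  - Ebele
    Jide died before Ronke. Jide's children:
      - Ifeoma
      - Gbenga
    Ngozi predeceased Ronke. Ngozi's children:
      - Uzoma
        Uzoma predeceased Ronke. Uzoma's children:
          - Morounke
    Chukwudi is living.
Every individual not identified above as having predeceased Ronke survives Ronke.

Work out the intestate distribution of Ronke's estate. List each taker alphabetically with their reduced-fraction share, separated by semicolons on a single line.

There is no surviving spouse, so the entire estate passes to Ronke's descendants per stirpes.
The estate is divided into 4 equal shares of 1/4 among Jide, Ngozi, Chukwudi, Ebele.
Jide predeceased; the 1/4 allotted to Jide's branch passes to Jide's issue by representation.
The 1/4 is divided into 2 equal shares of 1/8 among Ifeoma, Gbenga.
Ifeoma is living and takes 1/8.
Gbenga is living and takes 1/8.
Ngozi predeceased; the 1/4 allotted to Ngozi's branch passes to Ngozi's issue by representation.
Uzoma's line is the sole branch at this level, so the full 1/4 passes to Uzoma's issue by representation.
Morounke is the sole taker at this level and receives the full 1/4.
Chukwudi is living and takes 1/4.
Ebele is living and takes 1/4.

Chukwudi 1/4; Ebele 1/4; Gbenga 1/8; Ifeoma 1/8; Morounke 1/4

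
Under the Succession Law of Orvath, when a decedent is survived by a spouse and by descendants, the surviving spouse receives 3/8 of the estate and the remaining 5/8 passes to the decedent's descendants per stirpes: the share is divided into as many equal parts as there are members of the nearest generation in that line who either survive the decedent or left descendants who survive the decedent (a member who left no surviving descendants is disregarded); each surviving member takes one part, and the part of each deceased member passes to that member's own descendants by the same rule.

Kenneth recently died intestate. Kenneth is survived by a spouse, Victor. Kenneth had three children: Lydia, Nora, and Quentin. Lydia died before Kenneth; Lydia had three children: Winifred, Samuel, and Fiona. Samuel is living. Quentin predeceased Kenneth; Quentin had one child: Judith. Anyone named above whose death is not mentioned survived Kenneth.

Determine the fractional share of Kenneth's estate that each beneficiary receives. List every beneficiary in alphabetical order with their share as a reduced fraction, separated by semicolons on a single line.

Victor, as surviving spouse, takes 3/8.
The remaining 5/8 passes to Kenneth's descendants per stirpes.
The 5/8 is divided into 3 equal shares of 5/24 among Lydia, Nora, Quentin.
Lydia predeceased; the 5/24 allotted to Lydia's branch passes to Lydia's issue by representation.
The 5/24 is divided into 3 equal shares of 5/72 among Winifred, Samuel, Fiona.
Winifred is living and takes 5/72.
Samuel is living and takes 5/72.
Fiona is living and takes 5/72.
Nora is living and takes 5/24.
Quentin predeceased; the 5/24 allotted to Quentin's branch passes to Quentin's issue by representation.
Judith is the sole taker at this level and receives the full 5/24.

Fiona 5/72; Judith 5/24; Nora 5/24; Samuel 5/72; Victor 3/8; Winifred 5/72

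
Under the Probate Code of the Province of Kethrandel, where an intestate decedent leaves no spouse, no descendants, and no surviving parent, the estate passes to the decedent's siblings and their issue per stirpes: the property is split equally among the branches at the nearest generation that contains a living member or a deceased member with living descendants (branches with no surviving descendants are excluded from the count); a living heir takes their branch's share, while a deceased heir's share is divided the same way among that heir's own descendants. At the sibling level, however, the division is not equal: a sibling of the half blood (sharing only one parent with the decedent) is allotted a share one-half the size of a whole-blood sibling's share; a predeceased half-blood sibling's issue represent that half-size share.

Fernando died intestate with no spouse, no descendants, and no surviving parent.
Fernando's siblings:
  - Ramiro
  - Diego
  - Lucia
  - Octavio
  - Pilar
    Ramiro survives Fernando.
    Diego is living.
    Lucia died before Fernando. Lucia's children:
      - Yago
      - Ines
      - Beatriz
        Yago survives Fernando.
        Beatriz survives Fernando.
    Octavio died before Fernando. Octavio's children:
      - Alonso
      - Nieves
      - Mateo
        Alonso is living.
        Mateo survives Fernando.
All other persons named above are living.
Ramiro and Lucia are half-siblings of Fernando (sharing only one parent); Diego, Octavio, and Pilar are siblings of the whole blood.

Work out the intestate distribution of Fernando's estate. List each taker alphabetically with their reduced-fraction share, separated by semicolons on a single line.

Alonso 1/12; Beatriz 1/24; Diego 1/4; Ines 1/24; Mateo 1/12; Nieves 1/12; Pilar 1/4; Ramiro 1/8; Yago 1/24

No spouse, descendants, or parent survives, so the estate passes to Fernando's siblings per stirpes.
Half-blood siblings count for one-half the weight of whole-blood siblings at the initial division.
Dividing 1 in proportion to weights (total weight 4): Ramiro (weight 1/2) → 1/8; Diego (weight 1) → 1/4; Lucia (weight 1/2) → 1/8; Octavio (weight 1) → 1/4; Pilar (weight 1) → 1/4.
Ramiro is living and takes 1/8.
Diego is living and takes 1/4.
Lucia predeceased; the 1/8 allotted to Lucia's branch passes to Lucia's issue by representation.
The 1/8 is divided into 3 equal shares of 1/24 among Yago, Ines, Beatriz.
Yago is living and takes 1/24.
Ines is living and takes 1/24.
Beatriz is living and takes 1/24.
Octavio predeceased; the 1/4 allotted to Octavio's branch passes to Octavio's issue by representation.
The 1/4 is divided into 3 equal shares of 1/12 among Alonso, Nieves, Mateo.
Alonso is living and takes 1/12.
Nieves is living and takes 1/12.
Mateo is living and takes 1/12.
Pilar is living and takes 1/4.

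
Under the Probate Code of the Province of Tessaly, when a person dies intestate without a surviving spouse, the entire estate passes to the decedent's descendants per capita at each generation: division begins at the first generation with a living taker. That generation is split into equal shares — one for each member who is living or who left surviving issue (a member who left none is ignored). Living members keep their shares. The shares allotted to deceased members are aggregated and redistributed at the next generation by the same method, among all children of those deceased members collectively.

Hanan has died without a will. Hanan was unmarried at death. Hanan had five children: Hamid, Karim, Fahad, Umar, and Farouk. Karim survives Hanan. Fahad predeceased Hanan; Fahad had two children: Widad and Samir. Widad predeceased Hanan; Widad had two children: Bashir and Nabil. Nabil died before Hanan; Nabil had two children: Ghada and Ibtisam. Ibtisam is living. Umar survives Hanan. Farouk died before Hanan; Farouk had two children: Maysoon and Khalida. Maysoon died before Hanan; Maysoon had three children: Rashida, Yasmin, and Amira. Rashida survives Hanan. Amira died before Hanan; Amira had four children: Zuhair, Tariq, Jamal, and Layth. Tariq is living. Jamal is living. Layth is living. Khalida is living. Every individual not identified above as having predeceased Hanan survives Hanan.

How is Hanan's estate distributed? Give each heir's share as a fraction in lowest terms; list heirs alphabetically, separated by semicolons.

Bashir 1/25; Ghada 1/75; Hamid 1/5; Ibtisam 1/75; Jamal 1/75; Karim 1/5; Khalida 1/10; Layth 1/75; Rashida 1/25; Samir 1/10; Tariq 1/75; Umar 1/5; Yasmin 1/25; Zuhair 1/75

There is no surviving spouse, so the entire estate passes to Hanan's descendants per capita at each generation.
At generation 1 (Hamid, Karim, Fahad, Umar, Farouk) there are 5 shares of (1)/5 = 1/5 each.
Living: Hamid, Karim, and Umar — each takes 1/5.
Deceased: Fahad and Farouk. Their combined 2/5 is pooled and carried to generation 2.
At generation 2 (Widad, Samir, Maysoon, Khalida) there are 4 shares of (2/5)/4 = 1/10 each.
Living: Samir and Khalida — each takes 1/10.
Deceased: Widad and Maysoon. Their combined 1/5 is pooled and carried to generation 3.
At generation 3 (Bashir, Nabil, Rashida, Yasmin, Amira) there are 5 shares of (1/5)/5 = 1/25 each.
Living: Bashir, Rashida, and Yasmin — each takes 1/25.
Deceased: Nabil and Amira. Their combined 2/25 is pooled and carried to generation 4.
At generation 4 (Ghada, Ibtisam, Zuhair, Tariq, Jamal, Layth) there are 6 shares of (2/25)/6 = 1/75 each.
Living: Ghada, Ibtisam, Zuhair, Tariq, Jamal, and Layth — each takes 1/75.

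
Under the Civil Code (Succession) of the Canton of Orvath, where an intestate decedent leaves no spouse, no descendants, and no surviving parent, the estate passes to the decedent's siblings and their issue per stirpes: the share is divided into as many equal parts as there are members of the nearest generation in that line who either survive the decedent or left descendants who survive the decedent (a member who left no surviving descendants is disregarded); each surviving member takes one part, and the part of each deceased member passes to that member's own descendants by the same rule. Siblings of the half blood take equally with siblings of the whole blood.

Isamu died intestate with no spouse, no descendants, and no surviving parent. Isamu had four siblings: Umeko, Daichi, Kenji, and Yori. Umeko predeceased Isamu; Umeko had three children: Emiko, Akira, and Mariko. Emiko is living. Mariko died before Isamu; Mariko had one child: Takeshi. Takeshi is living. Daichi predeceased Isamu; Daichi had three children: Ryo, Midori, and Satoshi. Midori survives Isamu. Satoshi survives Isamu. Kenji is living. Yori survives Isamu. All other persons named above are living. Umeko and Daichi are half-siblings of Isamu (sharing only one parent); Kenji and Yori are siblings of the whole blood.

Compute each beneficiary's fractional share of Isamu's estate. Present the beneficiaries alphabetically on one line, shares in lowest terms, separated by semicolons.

Akira 1/12; Emiko 1/12; Kenji 1/4; Midori 1/12; Ryo 1/12; Satoshi 1/12; Takeshi 1/12; Yori 1/4

No spouse, descendants, or parent survives, so the estate passes to Isamu's siblings per stirpes.
Half-blood and whole-blood siblings take equally under the stated rule.
The estate is divided into 4 equal shares of 1/4 among Umeko, Daichi, Kenji, Yori.
Umeko predeceased; the 1/4 allotted to Umeko's branch passes to Umeko's issue by representation.
The 1/4 is divided into 3 equal shares of 1/12 among Emiko, Akira, Mariko.
Emiko is living and takes 1/12.
Akira is living and takes 1/12.
Mariko predeceased; the 1/12 allotted to Mariko's branch passes to Mariko's issue by representation.
Takeshi is the sole taker at this level and receives the full 1/12.
Daichi predeceased; the 1/4 allotted to Daichi's branch passes to Daichi's issue by representation.
The 1/4 is divided into 3 equal shares of 1/12 among Ryo, Midori, Satoshi.
Ryo is living and takes 1/12.
Midori is living and takes 1/12.
Satoshi is living and takes 1/12.
Kenji is living and takes 1/4.
Yori is living and takes 1/4.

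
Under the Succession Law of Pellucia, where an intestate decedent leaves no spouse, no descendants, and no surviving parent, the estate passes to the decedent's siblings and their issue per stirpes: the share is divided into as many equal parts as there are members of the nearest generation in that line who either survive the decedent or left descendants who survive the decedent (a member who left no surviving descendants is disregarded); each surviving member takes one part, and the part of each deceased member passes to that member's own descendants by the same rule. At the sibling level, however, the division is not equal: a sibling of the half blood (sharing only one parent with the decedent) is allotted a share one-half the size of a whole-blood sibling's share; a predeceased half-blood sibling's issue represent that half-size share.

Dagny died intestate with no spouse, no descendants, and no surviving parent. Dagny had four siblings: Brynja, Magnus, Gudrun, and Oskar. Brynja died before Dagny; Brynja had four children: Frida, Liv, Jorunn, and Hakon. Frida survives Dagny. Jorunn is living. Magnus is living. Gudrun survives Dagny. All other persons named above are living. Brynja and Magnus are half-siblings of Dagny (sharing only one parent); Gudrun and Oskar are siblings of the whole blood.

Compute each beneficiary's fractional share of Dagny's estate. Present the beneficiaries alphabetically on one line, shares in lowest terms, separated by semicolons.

Frida 1/24; Gudrun 1/3; Hakon 1/24; Jorunn 1/24; Liv 1/24; Magnus 1/6; Oskar 1/3

No spouse, descendants, or parent survives, so the estate passes to Dagny's siblings per stirpes.
Half-blood siblings count for one-half the weight of whole-blood siblings at the initial division.
Dividing 1 in proportion to weights (total weight 3): Brynja (weight 1/2) → 1/6; Magnus (weight 1/2) → 1/6; Gudrun (weight 1) → 1/3; Oskar (weight 1) → 1/3.
Brynja predeceased; the 1/6 allotted to Brynja's branch passes to Brynja's issue by representation.
The 1/6 is divided into 4 equal shares of 1/24 among Frida, Liv, Jorunn, Hakon.
Frida is living and takes 1/24.
Liv is living and takes 1/24.
Jorunn is living and takes 1/24.
Hakon is living and takes 1/24.
Magnus is living and takes 1/6.
Gudrun is living and takes 1/3.
Oskar is living and takes 1/3.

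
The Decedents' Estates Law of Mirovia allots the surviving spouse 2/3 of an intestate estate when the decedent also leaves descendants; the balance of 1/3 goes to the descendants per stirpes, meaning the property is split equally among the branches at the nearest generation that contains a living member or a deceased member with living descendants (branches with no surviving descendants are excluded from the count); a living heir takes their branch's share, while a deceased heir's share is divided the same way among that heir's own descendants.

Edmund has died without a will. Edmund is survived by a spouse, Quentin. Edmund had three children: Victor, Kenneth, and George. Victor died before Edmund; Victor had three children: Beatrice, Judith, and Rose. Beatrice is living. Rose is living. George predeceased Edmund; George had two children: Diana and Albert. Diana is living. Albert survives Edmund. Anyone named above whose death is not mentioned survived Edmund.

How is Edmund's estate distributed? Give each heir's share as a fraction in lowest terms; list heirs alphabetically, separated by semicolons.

Quentin, as surviving spouse, takes 2/3.
The remaining 1/3 passes to Edmund's descendants per stirpes.
The 1/3 is divided into 3 equal shares of 1/9 among Victor, Kenneth, George.
Victor predeceased; the 1/9 allotted to Victor's branch passes to Victor's issue by representation.
The 1/9 is divided into 3 equal shares of 1/27 among Beatrice, Judith, Rose.
Beatrice is living and takes 1/27.
Judith is living and takes 1/27.
Rose is living and takes 1/27.
Kenneth is living and takes 1/9.
George predeceased; the 1/9 allotted to George's branch passes to George's issue by representation.
The 1/9 is divided into 2 equal shares of 1/18 among Diana, Albert.
Diana is living and takes 1/18.
Albert is living and takes 1/18.

Albert 1/18; Beatrice 1/27; Diana 1/18; Judith 1/27; Kenneth 1/9; Quentin 2/3; Rose 1/27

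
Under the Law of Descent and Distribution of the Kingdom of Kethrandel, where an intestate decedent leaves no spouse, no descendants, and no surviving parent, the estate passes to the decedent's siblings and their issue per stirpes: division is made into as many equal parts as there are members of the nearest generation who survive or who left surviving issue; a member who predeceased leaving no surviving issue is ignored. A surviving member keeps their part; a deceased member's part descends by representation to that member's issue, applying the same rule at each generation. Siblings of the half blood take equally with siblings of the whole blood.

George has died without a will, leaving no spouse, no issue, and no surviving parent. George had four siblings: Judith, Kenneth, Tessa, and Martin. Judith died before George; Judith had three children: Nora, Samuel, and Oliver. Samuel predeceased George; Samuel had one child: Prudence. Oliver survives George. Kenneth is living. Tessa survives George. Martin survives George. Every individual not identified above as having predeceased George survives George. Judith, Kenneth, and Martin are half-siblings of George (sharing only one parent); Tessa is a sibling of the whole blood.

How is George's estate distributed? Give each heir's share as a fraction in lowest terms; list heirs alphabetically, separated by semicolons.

No spouse, descendants, or parent survives, so the estate passes to George's siblings per stirpes.
Half-blood and whole-blood siblings take equally under the stated rule.
The estate is divided into 4 equal shares of 1/4 among Judith, Kenneth, Tessa, Martin.
Judith predeceased; the 1/4 allotted to Judith's branch passes to Judith's issue by representation.
The 1/4 is divided into 3 equal shares of 1/12 among Nora, Samuel, Oliver.
Nora is living and takes 1/12.
Samuel predeceased; the 1/12 allotted to Samuel's branch passes to Samuel's issue by representation.
Prudence is the sole taker at this level and receives the full 1/12.
Oliver is living and takes 1/12.
Kenneth is living and takes 1/4.
Tessa is living and takes 1/4.
Martin is living and takes 1/4.

Kenneth 1/4; Martin 1/4; Nora 1/12; Oliver 1/12; Prudence 1/12; Tessa 1/4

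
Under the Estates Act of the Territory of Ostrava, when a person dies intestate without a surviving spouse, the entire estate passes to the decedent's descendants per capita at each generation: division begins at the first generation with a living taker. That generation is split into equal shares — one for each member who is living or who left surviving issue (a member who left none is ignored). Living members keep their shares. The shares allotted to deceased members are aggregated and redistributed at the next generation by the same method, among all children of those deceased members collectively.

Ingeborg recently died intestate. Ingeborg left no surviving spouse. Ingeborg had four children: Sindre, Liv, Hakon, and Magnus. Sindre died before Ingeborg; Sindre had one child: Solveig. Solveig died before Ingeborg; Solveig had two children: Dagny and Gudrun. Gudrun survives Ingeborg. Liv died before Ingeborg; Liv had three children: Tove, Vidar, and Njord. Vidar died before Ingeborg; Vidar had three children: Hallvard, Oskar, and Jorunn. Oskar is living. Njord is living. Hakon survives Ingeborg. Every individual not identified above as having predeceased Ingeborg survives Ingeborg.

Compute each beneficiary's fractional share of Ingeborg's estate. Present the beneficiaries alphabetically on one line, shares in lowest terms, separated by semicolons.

Dagny 1/20; Gudrun 1/20; Hakon 1/4; Hallvard 1/20; Jorunn 1/20; Magnus 1/4; Njord 1/8; Oskar 1/20; Tove 1/8

There is no surviving spouse, so the entire estate passes to Ingeborg's descendants per capita at each generation.
At generation 1 (Sindre, Liv, Hakon, Magnus) there are 4 shares of (1)/4 = 1/4 each.
Living: Hakon and Magnus — each takes 1/4.
Deceased: Sindre and Liv. Their combined 1/2 is pooled and carried to generation 2.
At generation 2 (Solveig, Tove, Vidar, Njord) there are 4 shares of (1/2)/4 = 1/8 each.
Living: Tove and Njord — each takes 1/8.
Deceased: Solveig and Vidar. Their combined 1/4 is pooled and carried to generation 3.
At generation 3 (Dagny, Gudrun, Hallvard, Oskar, Jorunn) there are 5 shares of (1/4)/5 = 1/20 each.
Living: Dagny, Gudrun, Hallvard, Oskar, and Jorunn — each takes 1/20.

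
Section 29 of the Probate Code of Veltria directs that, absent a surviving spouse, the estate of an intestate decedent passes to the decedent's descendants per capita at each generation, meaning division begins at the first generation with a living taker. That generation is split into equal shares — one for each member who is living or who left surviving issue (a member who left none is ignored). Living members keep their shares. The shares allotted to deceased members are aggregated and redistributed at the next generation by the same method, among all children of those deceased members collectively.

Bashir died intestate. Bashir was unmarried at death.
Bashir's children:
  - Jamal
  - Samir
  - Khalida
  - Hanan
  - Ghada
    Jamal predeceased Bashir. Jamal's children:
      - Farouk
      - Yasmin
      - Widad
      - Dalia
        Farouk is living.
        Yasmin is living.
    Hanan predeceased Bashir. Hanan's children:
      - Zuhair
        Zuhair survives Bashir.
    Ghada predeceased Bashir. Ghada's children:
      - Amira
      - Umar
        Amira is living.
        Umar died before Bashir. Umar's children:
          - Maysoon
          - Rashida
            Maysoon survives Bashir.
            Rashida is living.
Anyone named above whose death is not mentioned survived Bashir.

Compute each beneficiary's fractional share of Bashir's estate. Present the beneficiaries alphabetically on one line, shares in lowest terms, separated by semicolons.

There is no surviving spouse, so the entire estate passes to Bashir's descendants per capita at each generation.
At generation 1 (Jamal, Samir, Khalida, Hanan, Ghada) there are 5 shares of (1)/5 = 1/5 each.
Living: Samir and Khalida — each takes 1/5.
Deceased: Jamal, Hanan, and Ghada. Their combined 3/5 is pooled and carried to generation 2.
At generation 2 (Farouk, Yasmin, Widad, Dalia, Zuhair, Amira, Umar) there are 7 shares of (3/5)/7 = 3/35 each.
Living: Farouk, Yasmin, Widad, Dalia, Zuhair, and Amira — each takes 3/35.
Deceased: Umar. That 3/35 share is carried to generation 3.
At generation 3 (Maysoon, Rashida) there are 2 shares of (3/35)/2 = 3/70 each.
Living: Maysoon and Rashida — each takes 3/70.

Amira 3/35; Dalia 3/35; Farouk 3/35; Khalida 1/5; Maysoon 3/70; Rashida 3/70; Samir 1/5; Widad 3/35; Yasmin 3/35; Zuhair 3/35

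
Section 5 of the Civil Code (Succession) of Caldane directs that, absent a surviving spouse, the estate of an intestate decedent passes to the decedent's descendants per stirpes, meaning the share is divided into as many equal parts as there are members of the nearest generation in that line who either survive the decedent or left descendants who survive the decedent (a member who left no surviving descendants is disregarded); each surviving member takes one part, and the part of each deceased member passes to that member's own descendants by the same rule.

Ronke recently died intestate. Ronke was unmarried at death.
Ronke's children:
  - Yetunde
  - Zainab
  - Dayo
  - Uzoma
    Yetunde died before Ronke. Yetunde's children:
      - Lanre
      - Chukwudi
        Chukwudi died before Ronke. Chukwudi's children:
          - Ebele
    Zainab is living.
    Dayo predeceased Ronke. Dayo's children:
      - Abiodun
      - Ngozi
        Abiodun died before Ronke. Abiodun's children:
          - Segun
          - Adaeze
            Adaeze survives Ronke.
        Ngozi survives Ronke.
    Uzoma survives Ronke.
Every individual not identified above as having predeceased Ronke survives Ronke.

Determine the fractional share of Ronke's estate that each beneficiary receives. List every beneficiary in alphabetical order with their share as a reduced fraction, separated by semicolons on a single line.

There is no surviving spouse, so the entire estate passes to Ronke's descendants per stirpes.
The estate is divided into 4 equal shares of 1/4 among Yetunde, Zainab, Dayo, Uzoma.
Yetunde predeceased; the 1/4 allotted to Yetunde's branch passes to Yetunde's issue by representation.
The 1/4 is divided into 2 equal shares of 1/8 among Lanre, Chukwudi.
Lanre is living and takes 1/8.
Chukwudi predeceased; the 1/8 allotted to Chukwudi's branch passes to Chukwudi's issue by representation.
Ebele is the sole taker at this level and receives the full 1/8.
Zainab is living and takes 1/4.
Dayo predeceased; the 1/4 allotted to Dayo's branch passes to Dayo's issue by representation.
The 1/4 is divided into 2 equal shares of 1/8 among Abiodun, Ngozi.
Abiodun predeceased; the 1/8 allotted to Abiodun's branch passes to Abiodun's issue by representation.
The 1/8 is divided into 2 equal shares of 1/16 among Segun, Adaeze.
Segun is living and takes 1/16.
Adaeze is living and takes 1/16.
Ngozi is living and takes 1/8.
Uzoma is living and takes 1/4.

Adaeze 1/16; Ebele 1/8; Lanre 1/8; Ngozi 1/8; Segun 1/16; Uzoma 1/4; Zainab 1/4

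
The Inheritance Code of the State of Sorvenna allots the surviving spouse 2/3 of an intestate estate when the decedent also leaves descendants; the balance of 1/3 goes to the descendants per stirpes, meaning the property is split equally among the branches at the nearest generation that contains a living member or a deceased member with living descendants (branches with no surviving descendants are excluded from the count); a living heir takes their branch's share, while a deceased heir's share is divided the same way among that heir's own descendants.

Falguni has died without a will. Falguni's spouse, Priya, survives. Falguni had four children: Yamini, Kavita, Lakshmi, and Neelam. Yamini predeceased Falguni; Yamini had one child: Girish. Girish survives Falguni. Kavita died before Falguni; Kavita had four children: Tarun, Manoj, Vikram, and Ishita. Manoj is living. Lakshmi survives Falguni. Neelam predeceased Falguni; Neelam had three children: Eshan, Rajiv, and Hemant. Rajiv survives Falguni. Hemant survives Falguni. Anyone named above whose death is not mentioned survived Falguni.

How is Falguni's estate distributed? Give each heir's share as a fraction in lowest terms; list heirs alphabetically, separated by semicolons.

Priya, as surviving spouse, takes 2/3.
The remaining 1/3 passes to Falguni's descendants per stirpes.
The 1/3 is divided into 4 equal shares of 1/12 among Yamini, Kavita, Lakshmi, Neelam.
Yamini predeceased; the 1/12 allotted to Yamini's branch passes to Yamini's issue by representation.
Girish is the sole taker at this level and receives the full 1/12.
Kavita predeceased; the 1/12 allotted to Kavita's branch passes to Kavita's issue by representation.
The 1/12 is divided into 4 equal shares of 1/48 among Tarun, Manoj, Vikram, Ishita.
Tarun is living and takes 1/48.
Manoj is living and takes 1/48.
Vikram is living and takes 1/48.
Ishita is living and takes 1/48.
Lakshmi is living and takes 1/12.
Neelam predeceased; the 1/12 allotted to Neelam's branch passes to Neelam's issue by representation.
The 1/12 is divided into 3 equal shares of 1/36 among Eshan, Rajiv, Hemant.
Eshan is living and takes 1/36.
Rajiv is living and takes 1/36.
Hemant is living and takes 1/36.

Eshan 1/36; Girish 1/12; Hemant 1/36; Ishita 1/48; Lakshmi 1/12; Manoj 1/48; Priya 2/3; Rajiv 1/36; Tarun 1/48; Vikram 1/48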